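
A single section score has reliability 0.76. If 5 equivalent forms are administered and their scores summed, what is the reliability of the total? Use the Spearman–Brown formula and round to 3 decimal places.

ρ_k = kρ / (1 + (k−1)ρ) = 5·0.76 / (1 + 4·0.76) = 3.800 / 4.040 = 0.941.

0.941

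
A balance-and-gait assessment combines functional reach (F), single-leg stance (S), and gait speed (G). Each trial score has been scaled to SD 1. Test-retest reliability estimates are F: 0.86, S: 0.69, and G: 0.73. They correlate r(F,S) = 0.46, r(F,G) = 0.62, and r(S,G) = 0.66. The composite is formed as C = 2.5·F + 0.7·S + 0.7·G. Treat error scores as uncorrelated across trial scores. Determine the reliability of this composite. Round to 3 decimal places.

0.901

Var(C) = 2.5² + 0.7² + 0.7² + 2·[1.75·0.46 + 1.75·0.62 + 0.49·0.66] = 7.23 + 4.4268 = 11.6568.
With uncorrelated errors the cross-covariances are all true-score covariance, so they carry over unchanged; only the diagonal terms shrink to ρᵢσᵢ².
True-score variance = [2.5²·0.86 + 0.7²·0.69 + 0.7²·0.73] + 4.4268 = 6.0708 + 4.4268 = 10.4976.
Reliability = 10.4976 / 11.6568 = 0.901.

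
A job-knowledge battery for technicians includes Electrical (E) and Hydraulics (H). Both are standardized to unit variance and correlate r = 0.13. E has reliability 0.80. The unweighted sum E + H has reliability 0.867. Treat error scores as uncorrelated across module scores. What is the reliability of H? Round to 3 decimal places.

Var(E+H) = 2 + 2·0.13 = 2.260.
True-score variance = ρ_E + ρ_H + 2·0.13, so 0.867 = (0.80 + ρ_H + 0.26) / 2.260.
ρ_H = 0.867·2.260 − 0.80 − 0.26 = 0.899.

0.899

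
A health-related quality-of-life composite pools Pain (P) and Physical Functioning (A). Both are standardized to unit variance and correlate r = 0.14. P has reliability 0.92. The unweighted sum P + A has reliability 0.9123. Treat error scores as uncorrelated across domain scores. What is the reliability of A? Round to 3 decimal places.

Var(P+A) = 2 + 2·0.14 = 2.280.
True-score variance = ρ_P + ρ_A + 2·0.14, so 0.9123 = (0.92 + ρ_A + 0.28) / 2.280.
ρ_A = 0.9123·2.280 − 0.92 − 0.28 = 0.880.

0.880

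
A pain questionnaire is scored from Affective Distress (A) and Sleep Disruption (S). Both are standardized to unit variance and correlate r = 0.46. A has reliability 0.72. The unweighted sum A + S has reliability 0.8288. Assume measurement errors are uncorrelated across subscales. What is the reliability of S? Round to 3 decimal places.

0.780

Var(A+S) = 2 + 2·0.46 = 2.920.
True-score variance = ρ_A + ρ_S + 2·0.46, so 0.8288 = (0.72 + ρ_S + 0.92) / 2.920.
ρ_S = 0.8288·2.920 − 0.72 − 0.92 = 0.780.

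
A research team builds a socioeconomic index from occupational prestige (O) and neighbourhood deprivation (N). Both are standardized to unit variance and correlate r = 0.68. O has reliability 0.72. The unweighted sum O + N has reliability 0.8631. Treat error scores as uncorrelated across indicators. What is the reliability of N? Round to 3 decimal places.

Var(O+N) = 2 + 2·0.68 = 3.360.
True-score variance = ρ_O + ρ_N + 2·0.68, so 0.8631 = (0.72 + ρ_N + 1.36) / 3.360.
ρ_N = 0.8631·3.360 − 0.72 − 1.36 = 0.820.

0.820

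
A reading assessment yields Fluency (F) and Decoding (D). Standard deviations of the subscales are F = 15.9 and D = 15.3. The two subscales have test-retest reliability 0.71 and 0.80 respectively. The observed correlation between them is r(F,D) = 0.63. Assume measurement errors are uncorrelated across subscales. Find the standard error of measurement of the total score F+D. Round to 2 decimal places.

10.96

Var(total) = 486.9 + 306.52 = 793.42.
True-score variance = 366.767 + 306.52 = 673.287, so reliability = 0.8486.
Error variance = 793.42 − 673.287 = 120.133; SEM = √120.133 = 10.96.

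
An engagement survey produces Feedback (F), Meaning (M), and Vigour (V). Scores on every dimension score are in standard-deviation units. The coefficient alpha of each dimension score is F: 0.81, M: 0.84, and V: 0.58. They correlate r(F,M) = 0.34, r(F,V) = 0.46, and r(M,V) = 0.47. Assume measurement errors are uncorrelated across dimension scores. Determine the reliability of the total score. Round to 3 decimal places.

0.861

Var(F+M+V) = 3 + 2·[0.34 + 0.46 + 0.47] = 3 + 2.54 = 5.54.
Under uncorrelated errors the observed covariances equal the true-score covariances, so only the own-variance terms attenuate.
True-score variance = [0.81 + 0.84 + 0.58] + 2.54 = 2.23 + 2.54 = 4.77.
Reliability = 4.77 / 5.54 = 0.861.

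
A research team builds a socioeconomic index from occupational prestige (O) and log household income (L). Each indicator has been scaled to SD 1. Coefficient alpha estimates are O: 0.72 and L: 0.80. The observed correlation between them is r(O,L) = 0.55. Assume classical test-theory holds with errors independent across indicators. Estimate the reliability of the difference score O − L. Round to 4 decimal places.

Var(O−L) = 1 + 1 − 2·0.55 = 2 − 1.1 = 0.9.
Under uncorrelated errors the observed covariances equal the true-score covariances, so only the own-variance terms attenuate.
True-score variance = [0.72 + 0.80] − 1.1 = 1.52 − 1.1 = 0.42.
Reliability = 0.42 / 0.9 = 0.4667.

0.4667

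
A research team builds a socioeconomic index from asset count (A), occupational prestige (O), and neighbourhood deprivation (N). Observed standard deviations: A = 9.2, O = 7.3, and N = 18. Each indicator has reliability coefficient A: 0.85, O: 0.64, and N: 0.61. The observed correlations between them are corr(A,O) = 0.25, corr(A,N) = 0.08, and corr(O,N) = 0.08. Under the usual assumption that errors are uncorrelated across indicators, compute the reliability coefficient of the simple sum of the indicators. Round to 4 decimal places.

0.7086

Var(A+O+N) = 9.2² + 7.3² + 18² + 2·[9.2·7.3·0.25 + 9.2·18·0.08 + 7.3·18·0.08] = 461.93 + 81.1 = 543.03.
Because errors are independent across components, Cov(Tᵢ,Tⱼ) = Cov(Xᵢ,Xⱼ); the off-diagonal part of the true-score variance is the same as above.
True-score variance = [9.2²·0.85 + 7.3²·0.64 + 18²·0.61] + 81.1 = 303.69 + 81.1 = 384.79.
Reliability = 384.79 / 543.03 = 0.7086.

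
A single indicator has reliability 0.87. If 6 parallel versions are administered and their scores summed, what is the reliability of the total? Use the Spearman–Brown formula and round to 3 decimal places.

0.976

ρ_k = kρ / (1 + (k−1)ρ) = 6·0.87 / (1 + 5·0.87) = 5.220 / 5.350 = 0.976.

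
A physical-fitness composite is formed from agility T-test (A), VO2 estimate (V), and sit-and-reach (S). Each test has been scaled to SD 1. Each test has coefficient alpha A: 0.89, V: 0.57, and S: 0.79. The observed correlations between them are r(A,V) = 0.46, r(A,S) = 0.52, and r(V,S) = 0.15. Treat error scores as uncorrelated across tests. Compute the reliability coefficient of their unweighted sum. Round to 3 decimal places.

0.857

Var(A+V+S) = 3 + 2·[0.46 + 0.52 + 0.15] = 3 + 2.26 = 5.26.
Under uncorrelated errors the observed covariances equal the true-score covariances, so only the own-variance terms attenuate.
True-score variance = [0.89 + 0.57 + 0.79] + 2.26 = 2.25 + 2.26 = 4.51.
Reliability = 4.51 / 5.26 = 0.857.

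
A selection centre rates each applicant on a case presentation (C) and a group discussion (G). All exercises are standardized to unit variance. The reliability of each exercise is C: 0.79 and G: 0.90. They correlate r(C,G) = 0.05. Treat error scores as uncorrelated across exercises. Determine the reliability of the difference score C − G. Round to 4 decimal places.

Var(C−G) = 1 + 1 − 2·0.05 = 2 − 0.1 = 1.9.
Because errors are independent across components, Cov(Tᵢ,Tⱼ) = Cov(Xᵢ,Xⱼ); the off-diagonal part of the true-score variance is the same as above.
True-score variance = [0.79 + 0.90] − 0.1 = 1.69 − 0.1 = 1.59.
Reliability = 1.59 / 1.9 = 0.8368.

0.8368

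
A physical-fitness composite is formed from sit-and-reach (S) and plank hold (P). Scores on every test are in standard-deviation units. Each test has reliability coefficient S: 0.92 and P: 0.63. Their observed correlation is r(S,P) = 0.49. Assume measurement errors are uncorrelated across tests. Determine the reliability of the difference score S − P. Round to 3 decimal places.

Var(S−P) = 1 + 1 − 2·0.49 = 2 − 0.98 = 1.02.
With uncorrelated errors the cross-covariances are all true-score covariance, so they carry over unchanged; only the diagonal terms shrink to ρᵢσᵢ².
True-score variance = [0.92 + 0.63] − 0.98 = 1.55 − 0.98 = 0.57.
Reliability = 0.57 / 1.02 = 0.559.

0.559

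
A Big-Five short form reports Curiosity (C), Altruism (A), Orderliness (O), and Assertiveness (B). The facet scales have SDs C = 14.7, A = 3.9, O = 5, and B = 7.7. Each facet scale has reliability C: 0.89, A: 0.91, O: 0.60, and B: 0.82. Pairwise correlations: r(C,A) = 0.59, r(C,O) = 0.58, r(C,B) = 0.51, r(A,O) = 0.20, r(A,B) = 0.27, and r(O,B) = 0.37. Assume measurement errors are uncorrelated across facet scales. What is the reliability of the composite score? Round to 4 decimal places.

Var(C+A+O+B) = 14.7² + 3.9² + 5² + 7.7² + 2·[14.7·3.9·0.59 + 14.7·5·0.58 + 14.7·7.7·0.51 + 3.9·5·0.20 + 3.9·7.7·0.27 + 5·7.7·0.37] = 315.59 + 320.869 = 636.459.
Under uncorrelated errors the observed covariances equal the true-score covariances, so only the own-variance terms attenuate.
True-score variance = [14.7²·0.89 + 3.9²·0.91 + 5²·0.60 + 7.7²·0.82] + 320.869 = 269.779 + 320.869 = 590.648.
Reliability = 590.648 / 636.459 = 0.9280.

0.9280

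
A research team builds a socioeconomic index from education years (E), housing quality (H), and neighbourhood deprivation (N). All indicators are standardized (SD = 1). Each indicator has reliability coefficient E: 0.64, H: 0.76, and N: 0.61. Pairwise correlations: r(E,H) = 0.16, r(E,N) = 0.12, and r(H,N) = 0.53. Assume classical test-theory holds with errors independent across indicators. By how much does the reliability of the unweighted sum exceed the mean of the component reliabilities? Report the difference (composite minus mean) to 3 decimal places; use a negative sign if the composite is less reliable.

Var(sum) = 3 + 1.62 = 4.62; true-score variance = 2.01 + 1.62 = 3.63; composite reliability = 0.7857.
Mean component reliability = 0.6700.
Difference = 0.7857 − 0.6700 = 0.116.

0.116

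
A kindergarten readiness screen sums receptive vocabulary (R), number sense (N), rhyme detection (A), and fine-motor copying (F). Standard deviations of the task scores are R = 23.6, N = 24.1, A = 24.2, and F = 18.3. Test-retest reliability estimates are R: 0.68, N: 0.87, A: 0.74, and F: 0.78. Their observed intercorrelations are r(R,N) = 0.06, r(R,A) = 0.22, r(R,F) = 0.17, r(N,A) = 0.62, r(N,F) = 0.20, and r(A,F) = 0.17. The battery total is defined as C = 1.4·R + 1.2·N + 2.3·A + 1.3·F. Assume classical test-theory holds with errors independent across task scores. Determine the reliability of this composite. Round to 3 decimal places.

Var(C) = 1.4²·23.6² + 1.2²·24.1² + 2.3²·24.2² + 1.3²·18.3² + 2·[1.68·23.6·24.1·0.06 + 3.22·23.6·24.2·0.22 + 1.82·23.6·18.3·0.17 + 2.76·24.1·24.2·0.62 + 1.56·24.1·18.3·0.20 + 2.99·24.2·18.3·0.17] = 5592.01 + 3912.5 = 9504.51.
Under uncorrelated errors the observed covariances equal the true-score covariances, so only the own-variance terms attenuate.
True-score variance = [1.4²·23.6²·0.68 + 1.2²·24.1²·0.87 + 2.3²·24.2²·0.74 + 1.3²·18.3²·0.78] + 3912.5 = 4203.95 + 3912.5 = 8116.45.
Reliability = 8116.45 / 9504.51 = 0.854.

0.854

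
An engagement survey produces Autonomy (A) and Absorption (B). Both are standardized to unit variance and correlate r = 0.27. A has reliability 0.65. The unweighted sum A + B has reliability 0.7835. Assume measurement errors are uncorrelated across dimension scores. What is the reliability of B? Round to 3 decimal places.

0.800

Var(A+B) = 2 + 2·0.27 = 2.540.
True-score variance = ρ_A + ρ_B + 2·0.27, so 0.7835 = (0.65 + ρ_B + 0.54) / 2.540.
ρ_B = 0.7835·2.540 − 0.65 − 0.54 = 0.800.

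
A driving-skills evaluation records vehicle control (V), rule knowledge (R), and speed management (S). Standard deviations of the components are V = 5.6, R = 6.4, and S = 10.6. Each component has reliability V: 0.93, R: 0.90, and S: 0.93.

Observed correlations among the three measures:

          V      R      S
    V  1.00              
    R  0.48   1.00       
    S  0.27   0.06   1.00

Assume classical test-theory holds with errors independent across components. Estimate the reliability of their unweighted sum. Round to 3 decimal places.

Var(V+R+S) = 5.6² + 6.4² + 10.6² + 2·[5.6·6.4·0.48 + 5.6·10.6·0.27 + 6.4·10.6·0.06] = 184.68 + 74.6016 = 259.282.
Under uncorrelated errors the observed covariances equal the true-score covariances, so only the own-variance terms attenuate.
True-score variance = [5.6²·0.93 + 6.4²·0.90 + 10.6²·0.93] + 74.6016 = 170.524 + 74.6016 = 245.125.
Reliability = 245.125 / 259.282 = 0.945.

0.945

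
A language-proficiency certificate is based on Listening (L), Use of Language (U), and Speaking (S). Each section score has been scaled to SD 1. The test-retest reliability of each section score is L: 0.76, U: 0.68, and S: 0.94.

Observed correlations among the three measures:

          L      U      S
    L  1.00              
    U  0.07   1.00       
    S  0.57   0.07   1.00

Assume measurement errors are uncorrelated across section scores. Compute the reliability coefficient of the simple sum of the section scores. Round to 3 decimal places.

Var(L+U+S) = 3 + 2·[0.07 + 0.57 + 0.07] = 3 + 1.42 = 4.42.
Because errors are independent across components, Cov(Tᵢ,Tⱼ) = Cov(Xᵢ,Xⱼ); the off-diagonal part of the true-score variance is the same as above.
True-score variance = [0.76 + 0.68 + 0.94] + 1.42 = 2.38 + 1.42 = 3.8.
Reliability = 3.8 / 4.42 = 0.860.

0.860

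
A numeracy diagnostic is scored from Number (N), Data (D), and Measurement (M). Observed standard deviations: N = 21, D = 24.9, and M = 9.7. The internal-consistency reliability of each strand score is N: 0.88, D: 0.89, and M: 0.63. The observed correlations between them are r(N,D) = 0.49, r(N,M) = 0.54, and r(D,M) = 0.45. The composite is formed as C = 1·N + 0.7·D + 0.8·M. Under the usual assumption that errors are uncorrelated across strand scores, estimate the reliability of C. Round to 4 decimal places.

0.9257

Var(C) = 21² + 0.7²·24.9² + 0.8²·9.7² + 2·[0.7·21·24.9·0.49 + 0.8·21·9.7·0.54 + 0.56·24.9·9.7·0.45] = 805.022 + 656.437 = 1461.46.
Under uncorrelated errors the observed covariances equal the true-score covariances, so only the own-variance terms attenuate.
True-score variance = [21²·0.88 + 0.7²·24.9²·0.89 + 0.8²·9.7²·0.63] + 656.437 = 696.403 + 656.437 = 1352.84.
Reliability = 1352.84 / 1461.46 = 0.9257.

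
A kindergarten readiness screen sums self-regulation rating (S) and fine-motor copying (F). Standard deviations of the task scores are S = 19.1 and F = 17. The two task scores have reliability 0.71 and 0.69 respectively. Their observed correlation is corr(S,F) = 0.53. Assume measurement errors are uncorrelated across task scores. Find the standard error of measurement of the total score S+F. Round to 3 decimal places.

Var(total) = 653.81 + 344.182 = 997.992.
True-score variance = 458.425 + 344.182 = 802.607, so reliability = 0.8042.
Error variance = 997.992 − 802.607 = 195.385; SEM = √195.385 = 13.978.

13.978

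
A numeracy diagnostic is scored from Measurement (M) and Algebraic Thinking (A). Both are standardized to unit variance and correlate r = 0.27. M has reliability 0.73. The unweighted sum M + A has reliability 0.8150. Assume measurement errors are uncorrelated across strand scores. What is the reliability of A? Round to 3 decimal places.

0.800

Var(M+A) = 2 + 2·0.27 = 2.540.
True-score variance = ρ_M + ρ_A + 2·0.27, so 0.8150 = (0.73 + ρ_A + 0.54) / 2.540.
ρ_A = 0.8150·2.540 − 0.73 − 0.54 = 0.800.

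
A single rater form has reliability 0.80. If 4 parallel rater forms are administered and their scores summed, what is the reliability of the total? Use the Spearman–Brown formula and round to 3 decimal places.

0.941

ρ_k = kρ / (1 + (k−1)ρ) = 4·0.80 / (1 + 3·0.80) = 3.200 / 3.400 = 0.941.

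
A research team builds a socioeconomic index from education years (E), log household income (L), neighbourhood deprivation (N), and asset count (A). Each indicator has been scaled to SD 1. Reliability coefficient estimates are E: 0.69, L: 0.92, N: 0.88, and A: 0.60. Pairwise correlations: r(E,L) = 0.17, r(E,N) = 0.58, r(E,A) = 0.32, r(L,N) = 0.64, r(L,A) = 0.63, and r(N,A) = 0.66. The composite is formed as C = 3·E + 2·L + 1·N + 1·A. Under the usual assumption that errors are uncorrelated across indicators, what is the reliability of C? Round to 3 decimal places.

0.874

Var(C) = 3² + 2² + 1 + 1 + 2·[6·0.17 + 3·0.58 + 3·0.32 + 2·0.64 + 2·0.63 + 0.66] = 15 + 13.84 = 28.84.
With uncorrelated errors the cross-covariances are all true-score covariance, so they carry over unchanged; only the diagonal terms shrink to ρᵢσᵢ².
True-score variance = [3²·0.69 + 2²·0.92 + 0.88 + 0.60] + 13.84 = 11.37 + 13.84 = 25.21.
Reliability = 25.21 / 28.84 = 0.874.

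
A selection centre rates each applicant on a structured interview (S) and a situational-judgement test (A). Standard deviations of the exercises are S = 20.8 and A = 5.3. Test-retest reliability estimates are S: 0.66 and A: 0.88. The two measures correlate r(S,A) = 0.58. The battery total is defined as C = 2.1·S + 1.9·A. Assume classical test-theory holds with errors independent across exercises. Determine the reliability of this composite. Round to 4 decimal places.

0.7377

Var(C) = 2.1²·20.8² + 1.9²·5.3² + 2·[3.99·20.8·5.3·0.58] = 2009.35 + 510.235 = 2519.58.
Under uncorrelated errors the observed covariances equal the true-score covariances, so only the own-variance terms attenuate.
True-score variance = [2.1²·20.8²·0.66 + 1.9²·5.3²·0.88] + 510.235 = 1348.48 + 510.235 = 1858.71.
Reliability = 1858.71 / 2519.58 = 0.7377.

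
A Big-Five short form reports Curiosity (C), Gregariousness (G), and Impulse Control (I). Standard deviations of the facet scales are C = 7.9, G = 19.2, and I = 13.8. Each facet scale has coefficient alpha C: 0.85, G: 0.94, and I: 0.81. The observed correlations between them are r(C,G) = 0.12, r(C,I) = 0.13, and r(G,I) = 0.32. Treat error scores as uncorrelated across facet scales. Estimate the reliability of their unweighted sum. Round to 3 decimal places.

Var(C+G+I) = 7.9² + 19.2² + 13.8² + 2·[7.9·19.2·0.12 + 7.9·13.8·0.13 + 19.2·13.8·0.32] = 621.49 + 234.323 = 855.813.
With uncorrelated errors the cross-covariances are all true-score covariance, so they carry over unchanged; only the diagonal terms shrink to ρᵢσᵢ².
True-score variance = [7.9²·0.85 + 19.2²·0.94 + 13.8²·0.81] + 234.323 = 553.827 + 234.323 = 788.149.
Reliability = 788.149 / 855.813 = 0.921.

0.921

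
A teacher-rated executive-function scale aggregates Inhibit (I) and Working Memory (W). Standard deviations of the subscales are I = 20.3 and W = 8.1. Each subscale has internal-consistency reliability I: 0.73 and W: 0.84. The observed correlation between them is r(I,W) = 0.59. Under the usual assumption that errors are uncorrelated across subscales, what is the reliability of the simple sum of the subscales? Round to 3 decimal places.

Var(I+W) = 20.3² + 8.1² + 2·[20.3·8.1·0.59] = 477.7 + 194.027 = 671.727.
Because errors are independent across components, Cov(Tᵢ,Tⱼ) = Cov(Xᵢ,Xⱼ); the off-diagonal part of the true-score variance is the same as above.
True-score variance = [20.3²·0.73 + 8.1²·0.84] + 194.027 = 355.938 + 194.027 = 549.966.
Reliability = 549.966 / 671.727 = 0.819.

0.819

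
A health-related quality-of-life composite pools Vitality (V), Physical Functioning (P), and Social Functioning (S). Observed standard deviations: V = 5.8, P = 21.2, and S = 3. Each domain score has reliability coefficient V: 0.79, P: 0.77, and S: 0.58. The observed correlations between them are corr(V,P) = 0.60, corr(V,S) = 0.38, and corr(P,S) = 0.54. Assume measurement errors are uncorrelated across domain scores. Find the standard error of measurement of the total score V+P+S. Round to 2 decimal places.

10.69

Var(total) = 492.08 + 229.464 = 721.544.
True-score variance = 377.864 + 229.464 = 607.328, so reliability = 0.8417.
Error variance = 721.544 − 607.328 = 114.216; SEM = √114.216 = 10.69.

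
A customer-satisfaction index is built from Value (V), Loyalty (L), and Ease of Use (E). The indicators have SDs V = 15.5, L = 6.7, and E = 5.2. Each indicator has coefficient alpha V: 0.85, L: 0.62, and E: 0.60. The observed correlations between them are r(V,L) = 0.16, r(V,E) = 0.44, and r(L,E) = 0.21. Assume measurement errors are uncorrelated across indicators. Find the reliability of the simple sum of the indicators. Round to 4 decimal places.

0.8517

Var(V+L+E) = 15.5² + 6.7² + 5.2² + 2·[15.5·6.7·0.16 + 15.5·5.2·0.44 + 6.7·5.2·0.21] = 312.18 + 118.793 = 430.973.
Because errors are independent across components, Cov(Tᵢ,Tⱼ) = Cov(Xᵢ,Xⱼ); the off-diagonal part of the true-score variance is the same as above.
True-score variance = [15.5²·0.85 + 6.7²·0.62 + 5.2²·0.60] + 118.793 = 248.268 + 118.793 = 367.061.
Reliability = 367.061 / 430.973 = 0.8517.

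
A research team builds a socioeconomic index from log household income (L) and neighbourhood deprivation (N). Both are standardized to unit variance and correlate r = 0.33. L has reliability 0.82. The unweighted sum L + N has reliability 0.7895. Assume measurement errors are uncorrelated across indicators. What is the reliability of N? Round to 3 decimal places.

0.620

Var(L+N) = 2 + 2·0.33 = 2.660.
True-score variance = ρ_L + ρ_N + 2·0.33, so 0.7895 = (0.82 + ρ_N + 0.66) / 2.660.
ρ_N = 0.7895·2.660 − 0.82 − 0.66 = 0.620.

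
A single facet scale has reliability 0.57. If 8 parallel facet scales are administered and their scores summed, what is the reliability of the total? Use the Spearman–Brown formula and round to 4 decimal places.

0.9138

ρ_k = kρ / (1 + (k−1)ρ) = 8·0.57 / (1 + 7·0.57) = 4.560 / 4.990 = 0.9138.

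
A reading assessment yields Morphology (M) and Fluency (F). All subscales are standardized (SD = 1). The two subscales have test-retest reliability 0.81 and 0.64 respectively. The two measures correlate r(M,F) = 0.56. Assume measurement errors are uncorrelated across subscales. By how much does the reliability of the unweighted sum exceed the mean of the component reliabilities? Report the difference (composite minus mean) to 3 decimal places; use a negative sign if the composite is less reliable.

0.099

Var(sum) = 2 + 1.12 = 3.12; true-score variance = 1.45 + 1.12 = 2.57; composite reliability = 0.8237.
Mean component reliability = 0.7250.
Difference = 0.8237 − 0.7250 = 0.099.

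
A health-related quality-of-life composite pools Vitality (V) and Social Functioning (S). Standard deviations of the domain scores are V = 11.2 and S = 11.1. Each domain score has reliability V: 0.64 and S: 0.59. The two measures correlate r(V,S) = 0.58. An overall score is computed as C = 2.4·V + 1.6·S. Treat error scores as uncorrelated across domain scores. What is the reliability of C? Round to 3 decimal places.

Var(C) = 2.4²·11.2² + 1.6²·11.1² + 2·[3.84·11.2·11.1·0.58] = 1037.95 + 553.771 = 1591.72.
Because errors are independent across components, Cov(Tᵢ,Tⱼ) = Cov(Xᵢ,Xⱼ); the off-diagonal part of the true-score variance is the same as above.
True-score variance = [2.4²·11.2²·0.64 + 1.6²·11.1²·0.59] + 553.771 = 648.518 + 553.771 = 1202.29.
Reliability = 1202.29 / 1591.72 = 0.755.

0.755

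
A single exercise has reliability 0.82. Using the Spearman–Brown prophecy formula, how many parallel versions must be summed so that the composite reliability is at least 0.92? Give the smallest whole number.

3

k ≥ ρ*(1−ρ₁)/(ρ₁(1−ρ*)) = 0.92·0.18 / (0.82·0.08) = 2.524.
Smallest integer k = 3.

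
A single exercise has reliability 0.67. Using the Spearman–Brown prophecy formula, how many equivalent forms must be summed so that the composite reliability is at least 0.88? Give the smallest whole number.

k ≥ ρ*(1−ρ₁)/(ρ₁(1−ρ*)) = 0.88·0.33 / (0.67·0.12) = 3.612.
Smallest integer k = 4.

4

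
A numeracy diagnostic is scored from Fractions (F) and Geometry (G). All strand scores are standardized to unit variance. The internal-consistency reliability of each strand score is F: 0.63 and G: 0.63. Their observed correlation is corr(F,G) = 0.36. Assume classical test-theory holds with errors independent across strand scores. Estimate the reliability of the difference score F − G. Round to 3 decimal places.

0.422

Var(F−G) = 1 + 1 − 2·0.36 = 2 − 0.72 = 1.28.
Under uncorrelated errors the observed covariances equal the true-score covariances, so only the own-variance terms attenuate.
True-score variance = [0.63 + 0.63] − 0.72 = 1.26 − 0.72 = 0.54.
Reliability = 0.54 / 1.28 = 0.422.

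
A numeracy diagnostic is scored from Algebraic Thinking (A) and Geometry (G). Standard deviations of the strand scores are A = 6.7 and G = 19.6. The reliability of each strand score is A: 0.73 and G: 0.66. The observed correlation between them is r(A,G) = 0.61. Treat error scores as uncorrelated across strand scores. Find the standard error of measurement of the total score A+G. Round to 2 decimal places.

11.95

Var(total) = 429.05 + 160.21 = 589.26.
True-score variance = 286.315 + 160.21 = 446.526, so reliability = 0.7578.
Error variance = 589.26 − 446.526 = 142.735; SEM = √142.735 = 11.95.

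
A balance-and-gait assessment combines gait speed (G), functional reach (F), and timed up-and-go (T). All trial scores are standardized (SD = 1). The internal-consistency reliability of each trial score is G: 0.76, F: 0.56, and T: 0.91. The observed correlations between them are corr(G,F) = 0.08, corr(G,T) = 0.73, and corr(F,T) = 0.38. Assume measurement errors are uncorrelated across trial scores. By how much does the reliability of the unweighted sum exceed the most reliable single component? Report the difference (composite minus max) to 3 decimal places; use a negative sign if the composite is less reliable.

-0.053

Var(sum) = 3 + 2.38 = 5.38; true-score variance = 2.23 + 2.38 = 4.61; composite reliability = 0.8569.
Max component reliability = 0.9100.
Difference = 0.8569 − 0.9100 = -0.053.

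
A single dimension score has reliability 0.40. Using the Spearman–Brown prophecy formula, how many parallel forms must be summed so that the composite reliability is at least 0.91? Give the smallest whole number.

16

k ≥ ρ*(1−ρ₁)/(ρ₁(1−ρ*)) = 0.91·0.60 / (0.40·0.09) = 15.167.
Smallest integer k = 16.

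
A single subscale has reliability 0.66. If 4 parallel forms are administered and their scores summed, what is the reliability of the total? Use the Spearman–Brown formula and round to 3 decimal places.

0.886

ρ_k = kρ / (1 + (k−1)ρ) = 4·0.66 / (1 + 3·0.66) = 2.640 / 2.980 = 0.886.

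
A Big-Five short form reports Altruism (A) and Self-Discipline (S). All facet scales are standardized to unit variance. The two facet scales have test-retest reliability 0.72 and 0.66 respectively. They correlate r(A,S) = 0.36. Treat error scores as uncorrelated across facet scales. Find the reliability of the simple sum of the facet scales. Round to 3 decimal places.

0.772

Var(A+S) = 2 + 2·[0.36] = 2 + 0.72 = 2.72.
With uncorrelated errors the cross-covariances are all true-score covariance, so they carry over unchanged; only the diagonal terms shrink to ρᵢσᵢ².
True-score variance = [0.72 + 0.66] + 0.72 = 1.38 + 0.72 = 2.1.
Reliability = 2.1 / 2.72 = 0.772.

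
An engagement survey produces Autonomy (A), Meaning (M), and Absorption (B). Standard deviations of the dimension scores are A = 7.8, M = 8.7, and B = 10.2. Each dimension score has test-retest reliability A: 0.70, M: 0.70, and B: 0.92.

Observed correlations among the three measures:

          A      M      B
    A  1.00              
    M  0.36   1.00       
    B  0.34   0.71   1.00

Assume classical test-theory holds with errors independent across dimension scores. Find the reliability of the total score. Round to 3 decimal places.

Var(A+M+B) = 7.8² + 8.7² + 10.2² + 2·[7.8·8.7·0.36 + 7.8·10.2·0.34 + 8.7·10.2·0.71] = 240.57 + 228.971 = 469.541.
With uncorrelated errors the cross-covariances are all true-score covariance, so they carry over unchanged; only the diagonal terms shrink to ρᵢσᵢ².
True-score variance = [7.8²·0.70 + 8.7²·0.70 + 10.2²·0.92] + 228.971 = 191.288 + 228.971 = 420.259.
Reliability = 420.259 / 469.541 = 0.895.

0.895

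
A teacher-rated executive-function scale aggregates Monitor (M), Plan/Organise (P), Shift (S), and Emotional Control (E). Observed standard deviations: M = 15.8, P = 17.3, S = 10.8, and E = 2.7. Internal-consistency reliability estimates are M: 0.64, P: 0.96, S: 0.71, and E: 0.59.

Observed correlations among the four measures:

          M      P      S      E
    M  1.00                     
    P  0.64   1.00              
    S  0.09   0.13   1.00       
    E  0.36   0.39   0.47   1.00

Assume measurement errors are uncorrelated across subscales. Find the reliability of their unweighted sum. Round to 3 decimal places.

Var(M+P+S+E) = 15.8² + 17.3² + 10.8² + 2.7² + 2·[15.8·17.3·0.64 + 15.8·10.8·0.09 + 15.8·2.7·0.36 + 17.3·10.8·0.13 + 17.3·2.7·0.39 + 10.8·2.7·0.47] = 672.86 + 523.728 = 1196.59.
Under uncorrelated errors the observed covariances equal the true-score covariances, so only the own-variance terms attenuate.
True-score variance = [15.8²·0.64 + 17.3²·0.96 + 10.8²·0.71 + 2.7²·0.59] + 523.728 = 534.204 + 523.728 = 1057.93.
Reliability = 1057.93 / 1196.59 = 0.884.

0.884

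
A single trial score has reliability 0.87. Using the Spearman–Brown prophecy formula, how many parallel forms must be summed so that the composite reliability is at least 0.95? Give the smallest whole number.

3

k ≥ ρ*(1−ρ₁)/(ρ₁(1−ρ*)) = 0.95·0.13 / (0.87·0.05) = 2.839.
Smallest integer k = 3.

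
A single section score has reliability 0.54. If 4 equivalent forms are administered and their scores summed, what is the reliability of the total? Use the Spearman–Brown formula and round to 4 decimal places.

ρ_k = kρ / (1 + (k−1)ρ) = 4·0.54 / (1 + 3·0.54) = 2.160 / 2.620 = 0.8244.

0.8244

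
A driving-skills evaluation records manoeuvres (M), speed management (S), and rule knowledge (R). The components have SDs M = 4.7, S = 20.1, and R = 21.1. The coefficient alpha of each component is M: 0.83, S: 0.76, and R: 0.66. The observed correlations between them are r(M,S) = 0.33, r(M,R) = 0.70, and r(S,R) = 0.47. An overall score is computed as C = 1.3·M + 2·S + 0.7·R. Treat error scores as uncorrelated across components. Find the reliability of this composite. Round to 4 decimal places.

Var(C) = 1.3²·4.7² + 2²·20.1² + 0.7²·21.1² + 2·[2.6·4.7·20.1·0.33 + 0.91·4.7·21.1·0.70 + 1.4·20.1·21.1·0.47] = 1871.53 + 846.582 = 2718.11.
Under uncorrelated errors the observed covariances equal the true-score covariances, so only the own-variance terms attenuate.
True-score variance = [1.3²·4.7²·0.83 + 2²·20.1²·0.76 + 0.7²·21.1²·0.66] + 846.582 = 1403.16 + 846.582 = 2249.74.
Reliability = 2249.74 / 2718.11 = 0.8277.

0.8277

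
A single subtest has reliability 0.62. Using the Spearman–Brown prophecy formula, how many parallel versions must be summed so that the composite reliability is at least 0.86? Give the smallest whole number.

4

k ≥ ρ*(1−ρ₁)/(ρ₁(1−ρ*)) = 0.86·0.38 / (0.62·0.14) = 3.765.
Smallest integer k = 4.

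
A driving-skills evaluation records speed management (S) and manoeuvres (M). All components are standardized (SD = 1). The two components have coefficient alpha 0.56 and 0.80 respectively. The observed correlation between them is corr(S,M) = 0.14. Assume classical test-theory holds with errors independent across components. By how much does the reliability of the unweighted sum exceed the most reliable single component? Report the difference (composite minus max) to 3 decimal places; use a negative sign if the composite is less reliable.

-0.081

Var(sum) = 2 + 0.28 = 2.28; true-score variance = 1.36 + 0.28 = 1.64; composite reliability = 0.7193.
Max component reliability = 0.8000.
Difference = 0.7193 − 0.8000 = -0.081.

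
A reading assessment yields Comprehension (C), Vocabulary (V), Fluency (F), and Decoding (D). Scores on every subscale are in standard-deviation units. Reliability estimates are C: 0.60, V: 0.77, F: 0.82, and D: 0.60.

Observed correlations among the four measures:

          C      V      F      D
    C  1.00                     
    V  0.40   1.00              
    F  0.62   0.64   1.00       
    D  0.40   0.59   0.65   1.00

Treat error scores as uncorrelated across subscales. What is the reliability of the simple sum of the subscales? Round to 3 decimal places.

Var(C+V+F+D) = 4 + 2·[0.40 + 0.62 + 0.40 + 0.64 + 0.59 + 0.65] = 4 + 6.6 = 10.6.
With uncorrelated errors the cross-covariances are all true-score covariance, so they carry over unchanged; only the diagonal terms shrink to ρᵢσᵢ².
True-score variance = [0.60 + 0.77 + 0.82 + 0.60] + 6.6 = 2.79 + 6.6 = 9.39.
Reliability = 9.39 / 10.6 = 0.886.

0.886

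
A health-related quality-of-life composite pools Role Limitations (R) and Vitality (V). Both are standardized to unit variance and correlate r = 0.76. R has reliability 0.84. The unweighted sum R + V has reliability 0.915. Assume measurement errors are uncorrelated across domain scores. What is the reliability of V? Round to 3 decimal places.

Var(R+V) = 2 + 2·0.76 = 3.520.
True-score variance = ρ_R + ρ_V + 2·0.76, so 0.915 = (0.84 + ρ_V + 1.52) / 3.520.
ρ_V = 0.915·3.520 − 0.84 − 1.52 = 0.861.

0.861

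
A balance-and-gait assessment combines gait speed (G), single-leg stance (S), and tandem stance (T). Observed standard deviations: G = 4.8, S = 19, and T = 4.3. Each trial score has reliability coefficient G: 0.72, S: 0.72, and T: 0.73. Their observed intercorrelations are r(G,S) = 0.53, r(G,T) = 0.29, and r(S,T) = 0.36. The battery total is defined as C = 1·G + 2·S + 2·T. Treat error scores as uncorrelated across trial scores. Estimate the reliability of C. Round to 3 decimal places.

0.784

Var(C) = 4.8² + 2²·19² + 2²·4.3² + 2·[2·4.8·19·0.53 + 2·4.8·4.3·0.29 + 4·19·4.3·0.36] = 1541 + 452.582 = 1993.58.
Because errors are independent across components, Cov(Tᵢ,Tⱼ) = Cov(Xᵢ,Xⱼ); the off-diagonal part of the true-score variance is the same as above.
True-score variance = [4.8²·0.72 + 2²·19²·0.72 + 2²·4.3²·0.73] + 452.582 = 1110.26 + 452.582 = 1562.84.
Reliability = 1562.84 / 1993.58 = 0.784.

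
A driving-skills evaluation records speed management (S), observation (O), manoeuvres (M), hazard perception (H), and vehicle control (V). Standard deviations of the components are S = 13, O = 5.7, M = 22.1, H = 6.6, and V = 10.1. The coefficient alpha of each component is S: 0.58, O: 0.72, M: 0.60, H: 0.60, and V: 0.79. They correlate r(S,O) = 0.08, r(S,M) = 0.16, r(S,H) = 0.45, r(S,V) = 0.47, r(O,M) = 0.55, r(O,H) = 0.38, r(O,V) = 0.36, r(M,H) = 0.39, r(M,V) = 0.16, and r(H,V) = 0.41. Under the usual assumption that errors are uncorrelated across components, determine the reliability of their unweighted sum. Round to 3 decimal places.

Var(S+O+M+H+V) = 13² + 5.7² + 22.1² + 6.6² + 10.1² + 2·[13·5.7·0.08 + 13·22.1·0.16 + 13·6.6·0.45 + 13·10.1·0.47 + 5.7·22.1·0.55 + 5.7·6.6·0.38 + 5.7·10.1·0.36 + 22.1·6.6·0.39 + 22.1·10.1·0.16 + 6.6·10.1·0.41] = 835.47 + 752.902 = 1588.37.
Because errors are independent across components, Cov(Tᵢ,Tⱼ) = Cov(Xᵢ,Xⱼ); the off-diagonal part of the true-score variance is the same as above.
True-score variance = [13²·0.58 + 5.7²·0.72 + 22.1²·0.60 + 6.6²·0.60 + 10.1²·0.79] + 752.902 = 521.183 + 752.902 = 1274.08.
Reliability = 1274.08 / 1588.37 = 0.802.

0.802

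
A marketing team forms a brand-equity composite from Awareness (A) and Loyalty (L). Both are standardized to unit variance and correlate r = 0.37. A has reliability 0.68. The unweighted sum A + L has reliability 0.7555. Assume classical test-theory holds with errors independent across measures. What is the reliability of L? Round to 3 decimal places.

Var(A+L) = 2 + 2·0.37 = 2.740.
True-score variance = ρ_A + ρ_L + 2·0.37, so 0.7555 = (0.68 + ρ_L + 0.74) / 2.740.
ρ_L = 0.7555·2.740 − 0.68 − 0.74 = 0.650.

0.650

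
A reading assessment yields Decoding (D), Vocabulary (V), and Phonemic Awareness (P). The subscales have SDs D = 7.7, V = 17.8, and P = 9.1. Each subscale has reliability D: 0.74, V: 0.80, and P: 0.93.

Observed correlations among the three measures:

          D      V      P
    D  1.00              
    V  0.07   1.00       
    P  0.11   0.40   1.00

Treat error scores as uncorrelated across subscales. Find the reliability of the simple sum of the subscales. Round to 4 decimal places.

0.8643

Var(D+V+P) = 7.7² + 17.8² + 9.1² + 2·[7.7·17.8·0.07 + 7.7·9.1·0.11 + 17.8·9.1·0.40] = 458.94 + 164.188 = 623.128.
With uncorrelated errors the cross-covariances are all true-score covariance, so they carry over unchanged; only the diagonal terms shrink to ρᵢσᵢ².
True-score variance = [7.7²·0.74 + 17.8²·0.80 + 9.1²·0.93] + 164.188 = 374.36 + 164.188 = 538.548.
Reliability = 538.548 / 623.128 = 0.8643.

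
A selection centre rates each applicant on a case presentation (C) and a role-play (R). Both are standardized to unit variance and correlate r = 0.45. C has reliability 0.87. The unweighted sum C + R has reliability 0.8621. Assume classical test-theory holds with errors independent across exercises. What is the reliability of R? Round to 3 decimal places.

0.730

Var(C+R) = 2 + 2·0.45 = 2.900.
True-score variance = ρ_C + ρ_R + 2·0.45, so 0.8621 = (0.87 + ρ_R + 0.90) / 2.900.
ρ_R = 0.8621·2.900 − 0.87 − 0.90 = 0.730.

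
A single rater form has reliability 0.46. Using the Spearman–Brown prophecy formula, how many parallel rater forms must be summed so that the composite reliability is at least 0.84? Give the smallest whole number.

7

k ≥ ρ*(1−ρ₁)/(ρ₁(1−ρ*)) = 0.84·0.54 / (0.46·0.16) = 6.163.
Smallest integer k = 7.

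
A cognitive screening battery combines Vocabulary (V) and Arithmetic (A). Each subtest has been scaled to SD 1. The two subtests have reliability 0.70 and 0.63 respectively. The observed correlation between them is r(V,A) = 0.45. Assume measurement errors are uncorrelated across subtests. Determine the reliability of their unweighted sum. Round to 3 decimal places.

Var(V+A) = 2 + 2·[0.45] = 2 + 0.9 = 2.9.
With uncorrelated errors the cross-covariances are all true-score covariance, so they carry over unchanged; only the diagonal terms shrink to ρᵢσᵢ².
True-score variance = [0.70 + 0.63] + 0.9 = 1.33 + 0.9 = 2.23.
Reliability = 2.23 / 2.9 = 0.769.

0.769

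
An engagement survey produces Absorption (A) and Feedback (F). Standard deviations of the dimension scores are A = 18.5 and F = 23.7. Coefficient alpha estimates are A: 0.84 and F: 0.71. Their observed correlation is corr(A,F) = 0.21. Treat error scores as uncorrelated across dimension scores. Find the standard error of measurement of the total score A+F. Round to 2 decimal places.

14.75

Var(total) = 903.94 + 184.149 = 1088.09.
True-score variance = 686.29 + 184.149 = 870.439, so reliability = 0.8000.
Error variance = 1088.09 − 870.439 = 217.65; SEM = √217.65 = 14.75.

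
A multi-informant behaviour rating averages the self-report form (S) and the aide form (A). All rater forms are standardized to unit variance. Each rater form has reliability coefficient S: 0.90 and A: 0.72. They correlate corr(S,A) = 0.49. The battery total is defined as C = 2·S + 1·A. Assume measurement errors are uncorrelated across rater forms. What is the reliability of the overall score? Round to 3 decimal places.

Var(C) = 2² + 1 + 2·[2·0.49] = 5 + 1.96 = 6.96.
Because errors are independent across components, Cov(Tᵢ,Tⱼ) = Cov(Xᵢ,Xⱼ); the off-diagonal part of the true-score variance is the same as above.
True-score variance = [2²·0.90 + 0.72] + 1.96 = 4.32 + 1.96 = 6.28.
Reliability = 6.28 / 6.96 = 0.902.

0.902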